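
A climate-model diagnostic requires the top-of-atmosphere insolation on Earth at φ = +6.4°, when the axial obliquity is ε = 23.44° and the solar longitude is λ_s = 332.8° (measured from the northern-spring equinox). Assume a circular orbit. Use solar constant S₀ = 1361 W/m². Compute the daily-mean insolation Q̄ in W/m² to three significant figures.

Solar declination: sin δ = sin ε · sin λ_s = sin 23.44° × sin 332.8° = -0.18183, so δ = -10.476°.
cos H₀ = −tan(+6.4°) tan(-10.476°) = 0.0207, H₀ = 1.5501 rad.
Bracket: H₀ sin φ sin δ + cos φ cos δ sin H₀ = 1.5501×0.11147×-0.18183 + 0.99377×0.98333×0.99978 = -0.031418 + 0.976989 = 0.945571.
Q̄ = (S₀/π) × [bracket] = (1361/π) × 0.945571 = 409.6 W/m².

Q̄ ≈ 410 W/m²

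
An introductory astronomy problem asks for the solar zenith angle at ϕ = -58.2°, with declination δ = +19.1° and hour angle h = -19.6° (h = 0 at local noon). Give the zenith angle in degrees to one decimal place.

cos θ_z = sin ϕ sin δ + cos ϕ cos δ cos h = -0.278100 + 0.469094 = 0.190994.
θ_z = arccos(0.190994) = 79.0°.

θ_z = 79.0°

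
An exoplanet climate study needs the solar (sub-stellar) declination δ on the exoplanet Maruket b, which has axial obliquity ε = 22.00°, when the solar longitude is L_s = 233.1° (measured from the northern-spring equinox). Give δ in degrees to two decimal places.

sin δ = sin ε · sin L_s = sin 22.00° × sin 233.1° = -0.299567.
δ = arcsin(-0.299567) = -17.43°.

δ = -17.43°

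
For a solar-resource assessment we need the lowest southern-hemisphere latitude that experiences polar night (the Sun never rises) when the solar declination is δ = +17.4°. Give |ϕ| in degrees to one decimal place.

|ϕ| = 72.6°

Polar night requires cos h₀ = −tan ϕ tan δ ≥ 1, i.e. tan ϕ tan δ ≤ −1.
The boundary is |tan ϕ| · |tan δ| = 1, so |ϕ| = 90° − |δ| = 90° − 17.4° = 72.6° in the southern hemisphere.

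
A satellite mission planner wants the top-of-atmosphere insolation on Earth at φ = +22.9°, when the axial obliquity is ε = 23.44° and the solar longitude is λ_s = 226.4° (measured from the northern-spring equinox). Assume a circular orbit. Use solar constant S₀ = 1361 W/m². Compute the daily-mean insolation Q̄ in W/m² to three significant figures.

Q̄ ≈ 309 W/m²

Solar declination: sin δ = sin ε · sin λ_s = sin 23.44° × sin 226.4° = -0.28807, so δ = -16.742°.
cos H₀ = −tan(+22.9°) tan(-16.742°) = 0.1271, H₀ = 1.4434 rad.
Bracket: H₀ sin φ sin δ + cos φ cos δ sin H₀ = 1.4434×0.38912×-0.28807 + 0.92119×0.95761×0.99189 = -0.161796 + 0.874987 = 0.713191.
Q̄ = (S₀/π) × [bracket] = (1361/π) × 0.713191 = 309.0 W/m².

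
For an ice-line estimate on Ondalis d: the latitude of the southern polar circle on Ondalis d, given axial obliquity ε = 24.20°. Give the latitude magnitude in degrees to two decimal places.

65.80°

The polar circle is the lowest latitude that experiences at least one full rotation of continuous darkness at the northern-summer solstice; it lies at |ϕ| = 90° − ε = 90° − 24.20° = 65.80°.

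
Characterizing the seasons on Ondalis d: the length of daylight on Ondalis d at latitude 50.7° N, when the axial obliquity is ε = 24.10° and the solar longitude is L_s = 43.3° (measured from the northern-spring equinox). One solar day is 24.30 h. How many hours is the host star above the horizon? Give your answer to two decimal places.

14.97 h

Solar declination: sin δ = sin ε · sin L_s = sin 24.10° × sin 43.3° = 0.28004, so δ = +16.263°.
cos h₀ = −tan ϕ · tan δ = −tan(+50.7°) × tan(+16.263°) = -0.3564, so h₀ = 1.9352 rad = 110.88°.
Daylight = 2h₀/(2π) × 24.30 h = (1.9352/π) × 24.30 = 14.97 h.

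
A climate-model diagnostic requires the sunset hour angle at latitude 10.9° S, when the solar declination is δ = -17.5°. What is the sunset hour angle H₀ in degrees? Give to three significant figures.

cos H₀ = −tan φ · tan δ = −tan(-10.9°) × tan(-17.500°) = -0.0607, so H₀ = 1.6316 rad = 93.48°.

H₀ = 93.5°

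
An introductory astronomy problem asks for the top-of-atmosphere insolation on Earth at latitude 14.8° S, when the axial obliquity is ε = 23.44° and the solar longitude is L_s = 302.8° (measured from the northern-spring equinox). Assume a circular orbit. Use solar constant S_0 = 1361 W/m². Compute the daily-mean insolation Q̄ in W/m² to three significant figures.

Solar declination: sin δ = sin ε · sin L_s = sin 23.44° × sin 302.8° = -0.33437, so δ = -19.534°.
cos h₀ = −tan(-14.8°) tan(-19.534°) = -0.0937, h₀ = 1.6647 rad.
Bracket: h₀ sin ϕ sin δ + cos ϕ cos δ sin h₀ = 1.6647×-0.25545×-0.33437 + 0.96682×0.94244×0.99560 = 0.142190 + 0.907161 = 1.049351.
Q̄ = (S_0/π) × [bracket] = (1361/π) × 1.049351 = 454.6 W/m².

Q̄ ≈ 455 W/m²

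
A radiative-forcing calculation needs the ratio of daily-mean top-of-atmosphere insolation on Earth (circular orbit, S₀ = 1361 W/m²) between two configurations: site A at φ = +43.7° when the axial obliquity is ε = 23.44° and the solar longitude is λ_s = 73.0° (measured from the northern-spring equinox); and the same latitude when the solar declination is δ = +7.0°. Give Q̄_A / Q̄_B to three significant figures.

— Configuration A (φ=+43.7°):
Solar declination: sin δ = sin ε · sin λ_s = sin 23.44° × sin 73.0° = 0.38041, so δ = +22.359°.
cos H₀ = −tan(+43.7°) tan(+22.359°) = -0.3931, H₀ = 1.9748 rad.
Bracket: H₀ sin φ sin δ + cos φ cos δ sin H₀ = 1.9748×0.69088×0.38041 + 0.72297×0.92482×0.91951 = 0.519012 + 0.614800 = 1.133812.
Q̄ = (S₀/π) × [bracket] = (1361/π) × 1.133812 = 491.19 W/m².
— Configuration B (φ=+43.7°):
cos H₀ = −tan(+43.7°) tan(+7.000°) = -0.1173, H₀ = 1.6884 rad.
Bracket: H₀ sin φ sin δ + cos φ cos δ sin H₀ = 1.6884×0.69088×0.12187 + 0.72297×0.99255×0.99309 = 0.142159 + 0.712625 = 0.854784.
Q̄ = (S₀/π) × [bracket] = (1361/π) × 0.854784 = 370.31 W/m².
Ratio Q̄_A / Q̄_B = 491.19 / 370.31 = 1.326.

Q̄_A / Q̄_B ≈ 1.33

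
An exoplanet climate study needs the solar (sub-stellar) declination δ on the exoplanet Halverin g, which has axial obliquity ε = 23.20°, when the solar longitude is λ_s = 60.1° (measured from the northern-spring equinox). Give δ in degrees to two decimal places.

sin δ = sin ε · sin λ_s = sin 23.20° × sin 60.1° = 0.341507.
δ = arcsin(0.341507) = +19.97°.

δ = +19.97°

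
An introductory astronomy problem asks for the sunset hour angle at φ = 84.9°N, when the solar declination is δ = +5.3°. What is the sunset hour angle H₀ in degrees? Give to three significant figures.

Sunrise equation: cos H₀ = −tan φ · tan δ = -1.0394 ≤ −1, so the Sun never sets (polar day) and H₀ = π.

H₀ = 180°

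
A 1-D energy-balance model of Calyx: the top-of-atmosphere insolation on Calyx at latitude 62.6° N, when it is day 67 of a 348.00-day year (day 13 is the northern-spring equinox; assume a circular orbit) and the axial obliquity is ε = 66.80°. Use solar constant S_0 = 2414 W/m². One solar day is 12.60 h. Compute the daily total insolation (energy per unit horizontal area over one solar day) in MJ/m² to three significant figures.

74.0 MJ/m²

Solar longitude: L_s = 360° × (67 − 13)/348.00 = 55.862°.
sin δ = sin 66.80° × sin 55.862° = 0.76076, so δ = +49.531°.
cos h₀ = −tan(+62.6°) tan(+49.531°) = -2.2613 ≤ −1 ⇒ polar day, h₀ = π.
Bracket: h₀ sin ϕ sin δ + cos ϕ cos δ sin h₀ = 3.1416×0.88782×0.76076 + 0.46020×0.64904×0.00000 = 2.121893 + 0.000000 = 2.121893.
Q̄ = (S_0/π) × [bracket] = (2414/π) × 2.121893 = 1630.5 W/m².
Daily total = Q̄ × 12.60 h × 3600 s/h = 1630.5 × 12.60 × 3600 / 10⁶ = 73.96 MJ/m².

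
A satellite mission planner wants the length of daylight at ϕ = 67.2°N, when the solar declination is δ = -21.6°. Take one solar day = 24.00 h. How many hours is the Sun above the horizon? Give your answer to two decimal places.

cos h₀ = −tan ϕ · tan δ = −tan(+67.2°) × tan(-21.600°) = 0.9419, so h₀ = 0.3426 rad = 19.63°.
Daylight = 2h₀/(2π) × 24.00 h = (0.3426/π) × 24.00 = 2.62 h.

2.62 h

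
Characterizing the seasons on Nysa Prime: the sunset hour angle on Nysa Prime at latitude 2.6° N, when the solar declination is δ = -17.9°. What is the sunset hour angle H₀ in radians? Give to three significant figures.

cos H₀ = −tan φ · tan δ = −tan(+2.6°) × tan(-17.900°) = 0.0147, so H₀ = 1.5561 rad = 89.16°.

H₀ = 1.56 rad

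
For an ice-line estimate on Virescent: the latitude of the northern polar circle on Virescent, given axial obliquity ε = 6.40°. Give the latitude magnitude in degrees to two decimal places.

83.60°

The polar circle is the lowest latitude that experiences at least one full rotation of continuous daylight at the northern-summer solstice; it lies at |ϕ| = 90° − ε = 90° − 6.40° = 83.60°.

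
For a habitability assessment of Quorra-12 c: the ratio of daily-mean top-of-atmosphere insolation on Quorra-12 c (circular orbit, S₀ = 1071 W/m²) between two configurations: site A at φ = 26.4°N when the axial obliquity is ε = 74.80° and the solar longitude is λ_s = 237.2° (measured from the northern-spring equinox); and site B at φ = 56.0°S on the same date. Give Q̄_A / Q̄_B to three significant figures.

— Configuration A (φ=+26.4°):
Solar declination: sin δ = sin ε · sin λ_s = sin 74.80° × sin 237.2° = -0.81116, so δ = -54.209°.
cos H₀ = −tan(+26.4°) tan(-54.209°) = 0.6885, H₀ = 0.8113 rad.
Bracket: H₀ sin φ sin δ + cos φ cos δ sin H₀ = 0.8113×0.44464×-0.81116 + 0.89571×0.58482×0.72522 = -0.292615 + 0.379891 = 0.087276.
Q̄ = (S₀/π) × [bracket] = (1071/π) × 0.087276 = 29.753 W/m².
— Configuration B (φ=-56.0°):
cos H₀ = −tan(-56.0°) tan(-54.209°) = -2.0563 ≤ −1 ⇒ polar day, H₀ = π.
Bracket: H₀ sin φ sin δ + cos φ cos δ sin H₀ = 3.1416×-0.82904×-0.81116 + 0.55919×0.58482×0.00000 = 2.112676 + 0.000000 = 2.112676.
Q̄ = (S₀/π) × [bracket] = (1071/π) × 2.112676 = 720.23 W/m².
Ratio Q̄_A / Q̄_B = 29.753 / 720.23 = 0.04131.

Q̄_A / Q̄_B ≈ 0.0413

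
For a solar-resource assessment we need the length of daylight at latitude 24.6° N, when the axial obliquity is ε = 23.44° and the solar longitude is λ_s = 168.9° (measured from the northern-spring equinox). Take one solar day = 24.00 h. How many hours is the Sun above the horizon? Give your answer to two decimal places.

Solar declination: sin δ = sin ε · sin λ_s = sin 23.44° × sin 168.9° = 0.07658, so δ = +4.392°.
cos H₀ = −tan φ · tan δ = −tan(+24.6°) × tan(+4.392°) = -0.0352, so H₀ = 1.6060 rad = 92.02°.
Daylight = 2H₀/(2π) × 24.00 h = (1.6060/π) × 24.00 = 12.27 h.

12.27 h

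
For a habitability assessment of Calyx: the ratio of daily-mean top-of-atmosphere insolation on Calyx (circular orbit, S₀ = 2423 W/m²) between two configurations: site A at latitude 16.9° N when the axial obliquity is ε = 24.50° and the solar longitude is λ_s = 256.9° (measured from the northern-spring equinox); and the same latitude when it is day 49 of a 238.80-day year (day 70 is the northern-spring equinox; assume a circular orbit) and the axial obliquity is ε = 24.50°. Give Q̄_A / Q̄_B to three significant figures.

Q̄_A / Q̄_B ≈ 0.835

— Configuration A (φ=+16.9°):
Solar declination: sin δ = sin ε · sin λ_s = sin 24.50° × sin 256.9° = -0.40390, so δ = -23.822°.
cos H₀ = −tan(+16.9°) tan(-23.822°) = 0.1341, H₀ = 1.4362 rad.
Bracket: H₀ sin φ sin δ + cos φ cos δ sin H₀ = 1.4362×0.29070×-0.40390 + 0.95681×0.91480×0.99096 = -0.168630 + 0.867377 = 0.698747.
Q̄ = (S₀/π) × [bracket] = (2423/π) × 0.698747 = 538.92 W/m².
— Configuration B (φ=+16.9°):
Solar longitude: λ_s = 360° × (49 − 70)/238.80 = -31.658°, i.e. -31.658° + 360° = 328.342°.
sin δ = sin 24.50° × sin 328.342° = -0.21765, so δ = -12.571°.
cos H₀ = −tan(+16.9°) tan(-12.571°) = 0.0678, H₀ = 1.5030 rad.
Bracket: H₀ sin φ sin δ + cos φ cos δ sin H₀ = 1.5030×0.29070×-0.21765 + 0.95681×0.97603×0.99770 = -0.095096 + 0.931727 = 0.836631.
Q̄ = (S₀/π) × [bracket] = (2423/π) × 0.836631 = 645.26 W/m².
Ratio Q̄_A / Q̄_B = 538.92 / 645.26 = 0.8352.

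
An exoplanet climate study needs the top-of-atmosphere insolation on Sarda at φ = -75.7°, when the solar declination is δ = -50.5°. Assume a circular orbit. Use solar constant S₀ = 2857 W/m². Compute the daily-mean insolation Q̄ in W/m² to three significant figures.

cos H₀ = −tan(-75.7°) tan(-50.500°) = -4.7592 ≤ −1 ⇒ polar day, H₀ = π.
Bracket: H₀ sin φ sin δ + cos φ cos δ sin H₀ = 3.1416×-0.96902×-0.77162 + 0.24700×0.63608×0.00000 = 2.349022 + 0.000000 = 2.349022.
Q̄ = (S₀/π) × [bracket] = (2857/π) × 2.349022 = 2136 W/m².

Q̄ ≈ 2.14e+03 W/m²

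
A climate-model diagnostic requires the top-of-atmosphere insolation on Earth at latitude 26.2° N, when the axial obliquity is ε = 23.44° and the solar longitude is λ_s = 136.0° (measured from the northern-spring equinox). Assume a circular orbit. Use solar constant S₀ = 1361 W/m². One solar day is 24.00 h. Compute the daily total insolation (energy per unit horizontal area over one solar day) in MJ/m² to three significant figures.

Solar declination: sin δ = sin ε · sin λ_s = sin 23.44° × sin 136.0° = 0.27633, so δ = +16.041°.
cos H₀ = −tan(+26.2°) tan(+16.041°) = -0.1415, H₀ = 1.7128 rad.
Bracket: H₀ sin φ sin δ + cos φ cos δ sin H₀ = 1.7128×0.44151×0.27633 + 0.89726×0.96106×0.98994 = 0.208966 + 0.853646 = 1.062612.
Q̄ = (S₀/π) × [bracket] = (1361/π) × 1.062612 = 460.34 W/m².
Daily total = Q̄ × 24.00 h × 3600 s/h = 460.34 × 24.00 × 3600 / 10⁶ = 39.77 MJ/m².

39.8 MJ/m²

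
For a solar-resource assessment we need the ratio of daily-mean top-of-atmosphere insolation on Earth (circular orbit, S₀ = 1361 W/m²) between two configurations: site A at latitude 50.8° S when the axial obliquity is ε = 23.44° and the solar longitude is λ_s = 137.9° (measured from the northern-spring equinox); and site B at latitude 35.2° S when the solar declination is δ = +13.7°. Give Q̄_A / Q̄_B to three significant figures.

Q̄_A / Q̄_B ≈ 0.541

— Configuration A (φ=-50.8°):
Solar declination: sin δ = sin ε · sin λ_s = sin 23.44° × sin 137.9° = 0.26669, so δ = +15.467°.
cos H₀ = −tan(-50.8°) tan(+15.467°) = 0.3393, H₀ = 1.2246 rad.
Bracket: H₀ sin φ sin δ + cos φ cos δ sin H₀ = 1.2246×-0.77494×0.26669 + 0.63203×0.96378×0.94069 = -0.253087 + 0.573010 = 0.319923.
Q̄ = (S₀/π) × [bracket] = (1361/π) × 0.319923 = 138.60 W/m².
— Configuration B (φ=-35.2°):
cos H₀ = −tan(-35.2°) tan(+13.700°) = 0.1720, H₀ = 1.3980 rad.
Bracket: H₀ sin φ sin δ + cos φ cos δ sin H₀ = 1.3980×-0.57643×0.23684 + 0.81714×0.97155×0.98510 = -0.190857 + 0.782063 = 0.591206.
Q̄ = (S₀/π) × [bracket] = (1361/π) × 0.591206 = 256.12 W/m².
Ratio Q̄_A / Q̄_B = 138.60 / 256.12 = 0.5412.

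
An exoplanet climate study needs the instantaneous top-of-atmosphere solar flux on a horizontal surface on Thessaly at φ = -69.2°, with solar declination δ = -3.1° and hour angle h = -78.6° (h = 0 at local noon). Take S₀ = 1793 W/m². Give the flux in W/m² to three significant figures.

216 W/m²

cos θ_z = sin φ sin δ + cos φ cos δ cos h = 0.050554 + 0.070087 = 0.120641.
Flux = S₀ · cos θ_z = 1793 × 0.120641 = 216.3 W/m².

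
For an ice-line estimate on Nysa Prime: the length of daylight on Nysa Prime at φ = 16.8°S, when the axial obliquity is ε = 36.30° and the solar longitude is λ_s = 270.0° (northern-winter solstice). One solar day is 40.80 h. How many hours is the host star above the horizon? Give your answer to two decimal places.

Solar declination: sin δ = sin ε · sin λ_s = sin 36.30° × sin 270.0° = -0.59201, so δ = -36.300°.
cos H₀ = −tan φ · tan δ = −tan(-16.8°) × tan(-36.300°) = -0.2218, so H₀ = 1.7944 rad = 102.81°.
Daylight = 2H₀/(2π) × 40.80 h = (1.7944/π) × 40.80 = 23.30 h.

23.30 h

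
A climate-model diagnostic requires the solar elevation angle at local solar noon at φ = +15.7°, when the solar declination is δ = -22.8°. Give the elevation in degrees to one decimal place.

51.5°

At local noon the hour angle is zero, so the zenith angle equals |φ − δ| = |+15.7° − (-22.800°)| = 38.500°.
Elevation = 90° − 38.500° = 51.5°.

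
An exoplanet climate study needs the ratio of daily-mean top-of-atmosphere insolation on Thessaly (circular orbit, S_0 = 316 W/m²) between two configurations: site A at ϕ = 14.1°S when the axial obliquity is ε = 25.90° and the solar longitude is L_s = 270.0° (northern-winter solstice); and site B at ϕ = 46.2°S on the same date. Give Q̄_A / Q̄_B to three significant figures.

Q̄_A / Q̄_B ≈ 0.872

— Configuration A (ϕ=-14.1°):
Solar declination: sin δ = sin ε · sin L_s = sin 25.90° × sin 270.0° = -0.43680, so δ = -25.900°.
cos h₀ = −tan(-14.1°) tan(-25.900°) = -0.1220, h₀ = 1.6931 rad.
Bracket: h₀ sin ϕ sin δ + cos ϕ cos δ sin h₀ = 1.6931×-0.24362×-0.43680 + 0.96987×0.89956×0.99253 = 0.180168 + 0.865939 = 1.046107.
Q̄ = (S_0/π) × [bracket] = (316/π) × 1.046107 = 105.22 W/m².
— Configuration B (ϕ=-46.2°):
cos h₀ = −tan(-46.2°) tan(-25.900°) = -0.5064, h₀ = 2.1017 rad.
Bracket: h₀ sin ϕ sin δ + cos ϕ cos δ sin h₀ = 2.1017×-0.72176×-0.43680 + 0.69214×0.89956×0.86233 = 0.662592 + 0.536905 = 1.199497.
Q̄ = (S_0/π) × [bracket] = (316/π) × 1.199497 = 120.65 W/m².
Ratio Q̄_A / Q̄_B = 105.22 / 120.65 = 0.8721.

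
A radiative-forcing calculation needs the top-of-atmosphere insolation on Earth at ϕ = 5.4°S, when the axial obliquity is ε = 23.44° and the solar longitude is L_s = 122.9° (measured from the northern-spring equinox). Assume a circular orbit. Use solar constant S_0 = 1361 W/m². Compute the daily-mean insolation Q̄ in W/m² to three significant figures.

Solar declination: sin δ = sin ε · sin L_s = sin 23.44° × sin 122.9° = 0.33399, so δ = +19.511°.
cos h₀ = −tan(-5.4°) tan(+19.511°) = 0.0335, h₀ = 1.5373 rad.
Bracket: h₀ sin ϕ sin δ + cos ϕ cos δ sin h₀ = 1.5373×-0.09411×0.33399 + 0.99556×0.94258×0.99944 = -0.048320 + 0.937869 = 0.889549.
Q̄ = (S_0/π) × [bracket] = (1361/π) × 0.889549 = 385.4 W/m².

Q̄ ≈ 385 W/m²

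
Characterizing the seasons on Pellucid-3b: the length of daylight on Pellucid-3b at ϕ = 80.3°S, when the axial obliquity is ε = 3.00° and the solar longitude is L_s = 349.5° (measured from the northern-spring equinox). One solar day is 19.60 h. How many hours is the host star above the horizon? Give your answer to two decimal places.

Solar declination: sin δ = sin ε · sin L_s = sin 3.00° × sin 349.5° = -0.00954, so δ = -0.546°.
cos h₀ = −tan ϕ · tan δ = −tan(-80.3°) × tan(-0.546°) = -0.0558, so h₀ = 1.6266 rad = 93.20°.
Daylight = 2h₀/(2π) × 19.60 h = (1.6266/π) × 19.60 = 10.15 h.

10.15 h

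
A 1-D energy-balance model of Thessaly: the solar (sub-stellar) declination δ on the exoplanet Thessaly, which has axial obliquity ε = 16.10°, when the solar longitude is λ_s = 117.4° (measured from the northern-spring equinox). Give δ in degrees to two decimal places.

sin δ = sin ε · sin λ_s = sin 16.10° × sin 117.4° = 0.246204.
δ = arcsin(0.246204) = +14.25°.

δ = +14.25°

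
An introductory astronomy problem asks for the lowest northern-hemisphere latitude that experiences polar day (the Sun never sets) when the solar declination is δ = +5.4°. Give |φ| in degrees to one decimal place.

|φ| = 84.6°

Polar day requires cos H₀ = −tan φ tan δ ≤ −1, i.e. tan φ tan δ ≥ 1.
The boundary is |tan φ| · |tan δ| = 1, so |φ| = 90° − |δ| = 90° − 5.4° = 84.6° in the northern hemisphere.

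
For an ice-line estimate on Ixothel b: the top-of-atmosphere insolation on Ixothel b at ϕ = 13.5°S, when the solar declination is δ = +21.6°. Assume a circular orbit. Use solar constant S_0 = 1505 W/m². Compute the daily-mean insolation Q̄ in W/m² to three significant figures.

cos h₀ = −tan(-13.5°) tan(+21.600°) = 0.0951, h₀ = 1.4756 rad.
Bracket: h₀ sin ϕ sin δ + cos ϕ cos δ sin h₀ = 1.4756×-0.23345×0.36812 + 0.97237×0.92978×0.99547 = -0.126810 + 0.899995 = 0.773185.
Q̄ = (S_0/π) × [bracket] = (1505/π) × 0.773185 = 370.4 W/m².

Q̄ ≈ 370 W/m²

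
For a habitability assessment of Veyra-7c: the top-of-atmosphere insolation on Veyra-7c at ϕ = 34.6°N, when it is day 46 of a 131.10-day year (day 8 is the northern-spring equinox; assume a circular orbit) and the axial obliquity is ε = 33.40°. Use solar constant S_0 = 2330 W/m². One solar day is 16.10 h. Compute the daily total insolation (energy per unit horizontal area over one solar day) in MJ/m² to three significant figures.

Solar longitude: L_s = 360° × (46 − 8)/131.10 = 104.348°.
sin δ = sin 33.40° × sin 104.348° = 0.53331, so δ = +32.229°.
cos h₀ = −tan(+34.6°) tan(+32.229°) = -0.4349, h₀ = 2.0207 rad.
Bracket: h₀ sin ϕ sin δ + cos ϕ cos δ sin h₀ = 2.0207×0.56784×0.53331 + 0.82314×0.84592×0.90047 = 0.611938 + 0.627007 = 1.238945.
Q̄ = (S_0/π) × [bracket] = (2330/π) × 1.238945 = 918.88 W/m².
Daily total = Q̄ × 16.10 h × 3600 s/h = 918.88 × 16.10 × 3600 / 10⁶ = 53.26 MJ/m².

53.3 MJ/m²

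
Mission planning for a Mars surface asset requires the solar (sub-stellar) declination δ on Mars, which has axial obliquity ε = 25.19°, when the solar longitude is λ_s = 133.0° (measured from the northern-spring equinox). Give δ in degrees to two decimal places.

sin δ = sin ε · sin λ_s = sin 25.19° × sin 133.0° = 0.311280.
δ = arcsin(0.311280) = +18.14°.

δ = +18.14°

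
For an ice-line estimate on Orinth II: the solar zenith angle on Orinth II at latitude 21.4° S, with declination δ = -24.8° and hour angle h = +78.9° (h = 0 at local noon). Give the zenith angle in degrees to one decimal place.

θ_z = 71.6°

cos θ_z = sin φ sin δ + cos φ cos δ cos h = 0.153048 + 0.162718 = 0.315766.
θ_z = arccos(0.315766) = 71.6°.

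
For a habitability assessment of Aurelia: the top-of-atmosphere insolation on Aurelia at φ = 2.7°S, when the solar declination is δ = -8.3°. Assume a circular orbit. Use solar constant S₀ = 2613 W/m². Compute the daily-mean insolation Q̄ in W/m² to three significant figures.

Q̄ ≈ 831 W/m²

cos H₀ = −tan(-2.7°) tan(-8.300°) = -0.0069, H₀ = 1.5777 rad.
Bracket: H₀ sin φ sin δ + cos φ cos δ sin H₀ = 1.5777×-0.04711×-0.14436 + 0.99889×0.98953×0.99998 = 0.010730 + 0.988412 = 0.999142.
Q̄ = (S₀/π) × [bracket] = (2613/π) × 0.999142 = 831.0 W/m².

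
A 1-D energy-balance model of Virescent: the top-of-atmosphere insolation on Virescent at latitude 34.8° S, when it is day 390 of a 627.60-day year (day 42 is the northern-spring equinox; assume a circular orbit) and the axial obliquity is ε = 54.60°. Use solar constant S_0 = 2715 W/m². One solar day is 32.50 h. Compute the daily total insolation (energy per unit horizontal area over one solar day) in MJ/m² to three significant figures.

Solar longitude: L_s = 360° × (390 − 42)/627.60 = 199.618°.
sin δ = sin 54.60° × sin 199.618° = -0.27367, so δ = -15.883°.
cos h₀ = −tan(-34.8°) tan(-15.883°) = -0.1978, h₀ = 1.7699 rad.
Bracket: h₀ sin ϕ sin δ + cos ϕ cos δ sin h₀ = 1.7699×-0.57071×-0.27367 + 0.82115×0.96182×0.98025 = 0.276434 + 0.774200 = 1.050634.
Q̄ = (S_0/π) × [bracket] = (2715/π) × 1.050634 = 907.97 W/m².
Daily total = Q̄ × 32.50 h × 3600 s/h = 907.97 × 32.50 × 3600 / 10⁶ = 106.2 MJ/m².

106 MJ/m²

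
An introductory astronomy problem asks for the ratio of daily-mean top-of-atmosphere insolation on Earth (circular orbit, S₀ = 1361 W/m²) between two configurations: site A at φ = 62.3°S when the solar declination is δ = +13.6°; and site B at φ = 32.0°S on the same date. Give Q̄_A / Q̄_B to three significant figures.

Q̄_A / Q̄_B ≈ 0.272

— Configuration A (φ=-62.3°):
cos H₀ = −tan(-62.3°) tan(+13.600°) = 0.4608, H₀ = 1.0919 rad.
Bracket: H₀ sin φ sin δ + cos φ cos δ sin H₀ = 1.0919×-0.88539×0.23514 + 0.46484×0.97196×0.88750 = -0.227323 + 0.400978 = 0.173655.
Q̄ = (S₀/π) × [bracket] = (1361/π) × 0.173655 = 75.231 W/m².
— Configuration B (φ=-32.0°):
cos H₀ = −tan(-32.0°) tan(+13.600°) = 0.1512, H₀ = 1.4190 rad.
Bracket: H₀ sin φ sin δ + cos φ cos δ sin H₀ = 1.4190×-0.52992×0.23514 + 0.84805×0.97196×0.98851 = -0.176815 + 0.814800 = 0.637985.
Q̄ = (S₀/π) × [bracket] = (1361/π) × 0.637985 = 276.39 W/m².
Ratio Q̄_A / Q̄_B = 75.231 / 276.39 = 0.2722.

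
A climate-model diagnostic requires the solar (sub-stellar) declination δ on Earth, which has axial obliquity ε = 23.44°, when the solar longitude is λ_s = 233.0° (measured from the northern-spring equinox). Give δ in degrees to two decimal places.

δ = -18.52°

sin δ = sin ε · sin λ_s = sin 23.44° × sin 233.0° = -0.317688.
δ = arcsin(-0.317688) = -18.52°.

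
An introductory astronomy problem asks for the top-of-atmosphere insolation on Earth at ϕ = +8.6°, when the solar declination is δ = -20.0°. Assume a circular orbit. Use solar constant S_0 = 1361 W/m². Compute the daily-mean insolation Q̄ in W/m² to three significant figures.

cos h₀ = −tan(+8.6°) tan(-20.000°) = 0.0550, h₀ = 1.5157 rad.
Bracket: h₀ sin ϕ sin δ + cos ϕ cos δ sin h₀ = 1.5157×0.14954×-0.34202 + 0.98876×0.93969×0.99848 = -0.077521 + 0.927716 = 0.850195.
Q̄ = (S_0/π) × [bracket] = (1361/π) × 0.850195 = 368.3 W/m².

Q̄ ≈ 368 W/m²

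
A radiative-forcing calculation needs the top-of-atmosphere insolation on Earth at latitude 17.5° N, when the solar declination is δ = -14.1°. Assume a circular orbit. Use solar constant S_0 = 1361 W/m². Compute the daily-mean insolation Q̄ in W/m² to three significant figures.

cos h₀ = −tan(+17.5°) tan(-14.100°) = 0.0792, h₀ = 1.4915 rad.
Bracket: h₀ sin ϕ sin δ + cos ϕ cos δ sin h₀ = 1.4915×0.30071×-0.24362 + 0.95372×0.96987×0.99686 = -0.109266 + 0.922080 = 0.812814.
Q̄ = (S_0/π) × [bracket] = (1361/π) × 0.812814 = 352.1 W/m².

Q̄ ≈ 352 W/m²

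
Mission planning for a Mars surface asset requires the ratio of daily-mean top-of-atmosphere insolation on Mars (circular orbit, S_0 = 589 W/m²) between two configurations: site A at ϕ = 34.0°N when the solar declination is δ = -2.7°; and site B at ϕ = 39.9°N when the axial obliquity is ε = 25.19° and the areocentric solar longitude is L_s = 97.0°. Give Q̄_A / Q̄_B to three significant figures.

— Configuration A (ϕ=+34.0°):
cos h₀ = −tan(+34.0°) tan(-2.700°) = 0.0318, h₀ = 1.5390 rad.
Bracket: h₀ sin ϕ sin δ + cos ϕ cos δ sin h₀ = 1.5390×0.55919×-0.04711 + 0.82904×0.99889×0.99949 = -0.040543 + 0.827697 = 0.787154.
Q̄ = (S_0/π) × [bracket] = (589/π) × 0.787154 = 147.58 W/m².
— Configuration B (ϕ=+39.9°):
sin δ = sin 25.19° × sin 97.0° = 0.42245, so δ = +24.989°.
cos h₀ = −tan(+39.9°) tan(+24.989°) = -0.3897, h₀ = 1.9711 rad.
Bracket: h₀ sin ϕ sin δ + cos ϕ cos δ sin h₀ = 1.9711×0.64145×0.42245 + 0.76717×0.90639×0.92094 = 0.534130 + 0.640380 = 1.174510.
Q̄ = (S_0/π) × [bracket] = (589/π) × 1.174510 = 220.20 W/m².
Ratio Q̄_A / Q̄_B = 147.58 / 220.20 = 0.6702.

Q̄_A / Q̄_B ≈ 0.670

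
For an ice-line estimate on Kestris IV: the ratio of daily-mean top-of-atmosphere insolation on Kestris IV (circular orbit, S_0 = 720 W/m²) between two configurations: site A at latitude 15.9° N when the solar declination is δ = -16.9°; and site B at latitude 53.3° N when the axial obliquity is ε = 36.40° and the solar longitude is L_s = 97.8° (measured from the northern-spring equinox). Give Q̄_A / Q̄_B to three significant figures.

Q̄_A / Q̄_B ≈ 0.539

— Configuration A (ϕ=+15.9°):
cos h₀ = −tan(+15.9°) tan(-16.900°) = 0.0865, h₀ = 1.4841 rad.
Bracket: h₀ sin ϕ sin δ + cos ϕ cos δ sin h₀ = 1.4841×0.27396×-0.29070 + 0.96174×0.95681×0.99625 = -0.118194 + 0.916752 = 0.798558.
Q̄ = (S_0/π) × [bracket] = (720/π) × 0.798558 = 183.02 W/m².
— Configuration B (ϕ=+53.3°):
Solar declination: sin δ = sin ε · sin L_s = sin 36.40° × sin 97.8° = 0.58793, so δ = +36.010°.
cos h₀ = −tan(+53.3°) tan(+36.010°) = -0.9751, h₀ = 2.9179 rad.
Bracket: h₀ sin ϕ sin δ + cos ϕ cos δ sin h₀ = 2.9179×0.80178×0.58793 + 0.59763×0.80891×0.22179 = 1.375470 + 0.107220 = 1.482690.
Q̄ = (S_0/π) × [bracket] = (720/π) × 1.482690 = 339.81 W/m².
Ratio Q̄_A / Q̄_B = 183.02 / 339.81 = 0.5386.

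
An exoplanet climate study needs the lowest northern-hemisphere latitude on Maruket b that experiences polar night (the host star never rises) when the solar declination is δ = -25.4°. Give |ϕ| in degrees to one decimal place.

|ϕ| = 64.6°

Polar night requires cos h₀ = −tan ϕ tan δ ≥ 1, i.e. tan ϕ tan δ ≤ −1.
The boundary is |tan ϕ| · |tan δ| = 1, so |ϕ| = 90° − |δ| = 90° − 25.4° = 64.6° in the northern hemisphere.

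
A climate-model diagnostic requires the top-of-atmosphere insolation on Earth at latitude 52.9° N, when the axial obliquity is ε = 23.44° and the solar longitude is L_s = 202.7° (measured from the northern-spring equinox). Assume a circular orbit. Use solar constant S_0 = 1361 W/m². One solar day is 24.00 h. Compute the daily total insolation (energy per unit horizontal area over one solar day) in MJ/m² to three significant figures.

15.6 MJ/m²

Solar declination: sin δ = sin ε · sin L_s = sin 23.44° × sin 202.7° = -0.15351, so δ = -8.830°.
cos h₀ = −tan(+52.9°) tan(-8.830°) = 0.2054, h₀ = 1.3639 rad.
Bracket: h₀ sin ϕ sin δ + cos ϕ cos δ sin h₀ = 1.3639×0.79758×-0.15351 + 0.60321×0.98815×0.97868 = -0.166991 + 0.583354 = 0.416363.
Q̄ = (S_0/π) × [bracket] = (1361/π) × 0.416363 = 180.38 W/m².
Daily total = Q̄ × 24.00 h × 3600 s/h = 180.38 × 24.00 × 3600 / 10⁶ = 15.58 MJ/m².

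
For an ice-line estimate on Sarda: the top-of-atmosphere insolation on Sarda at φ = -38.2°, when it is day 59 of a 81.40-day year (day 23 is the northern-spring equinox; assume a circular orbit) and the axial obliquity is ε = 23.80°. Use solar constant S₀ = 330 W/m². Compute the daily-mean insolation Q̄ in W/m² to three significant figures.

Solar longitude: λ_s = 360° × (59 − 23)/81.40 = 159.214°.
sin δ = sin 23.80° × sin 159.214° = 0.14321, so δ = +8.234°.
cos H₀ = −tan(-38.2°) tan(+8.234°) = 0.1139, H₀ = 1.4567 rad.
Bracket: H₀ sin φ sin δ + cos φ cos δ sin H₀ = 1.4567×-0.61841×0.14321 + 0.78586×0.98969×0.99350 = -0.129009 + 0.772702 = 0.643693.
Q̄ = (S₀/π) × [bracket] = (330/π) × 0.643693 = 67.61 W/m².

Q̄ ≈ 67.6 W/m²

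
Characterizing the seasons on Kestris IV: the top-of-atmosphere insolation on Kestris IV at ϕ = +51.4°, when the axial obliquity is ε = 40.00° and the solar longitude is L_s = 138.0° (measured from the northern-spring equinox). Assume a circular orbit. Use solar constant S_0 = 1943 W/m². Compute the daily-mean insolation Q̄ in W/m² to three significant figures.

Solar declination: sin δ = sin ε · sin L_s = sin 40.00° × sin 138.0° = 0.43011, so δ = +25.474°.
cos h₀ = −tan(+51.4°) tan(+25.474°) = -0.5968, h₀ = 2.2103 rad.
Bracket: h₀ sin ϕ sin δ + cos ϕ cos δ sin h₀ = 2.2103×0.78152×0.43011 + 0.62388×0.90278×0.80238 = 0.742969 + 0.451922 = 1.194891.
Q̄ = (S_0/π) × [bracket] = (1943/π) × 1.194891 = 739.0 W/m².

Q̄ ≈ 739 W/m²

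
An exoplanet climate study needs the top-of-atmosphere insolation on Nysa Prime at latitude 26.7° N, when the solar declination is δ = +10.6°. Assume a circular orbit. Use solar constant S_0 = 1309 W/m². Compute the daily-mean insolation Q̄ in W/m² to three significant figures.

cos h₀ = −tan(+26.7°) tan(+10.600°) = -0.0941, h₀ = 1.6651 rad.
Bracket: h₀ sin ϕ sin δ + cos ϕ cos δ sin h₀ = 1.6651×0.44932×0.18395 + 0.89337×0.98294×0.99556 = 0.137625 + 0.874230 = 1.011855.
Q̄ = (S_0/π) × [bracket] = (1309/π) × 1.011855 = 421.6 W/m².

Q̄ ≈ 422 W/m²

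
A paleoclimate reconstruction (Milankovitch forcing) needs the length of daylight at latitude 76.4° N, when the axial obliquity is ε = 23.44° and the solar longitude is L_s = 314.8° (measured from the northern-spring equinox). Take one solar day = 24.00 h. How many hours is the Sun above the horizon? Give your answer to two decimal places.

0.00 h

Solar declination: sin δ = sin ε · sin L_s = sin 23.44° × sin 314.8° = -0.28226, so δ = -16.395°.
cos h₀ = −tan ϕ · tan δ = 1.2162 ≥ 1, so the Sun never rises (polar night) and h₀ = 0.
Daylight = 2h₀/(2π) × 24.00 h = (0.0000/π) × 24.00 = 0.00 h.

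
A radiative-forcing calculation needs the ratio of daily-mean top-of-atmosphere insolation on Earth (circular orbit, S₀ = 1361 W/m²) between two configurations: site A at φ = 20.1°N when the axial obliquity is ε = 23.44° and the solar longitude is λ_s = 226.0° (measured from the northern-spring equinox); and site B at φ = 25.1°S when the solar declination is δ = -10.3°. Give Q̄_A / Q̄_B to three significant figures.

Q̄_A / Q̄_B ≈ 0.741

— Configuration A (φ=+20.1°):
Solar declination: sin δ = sin ε · sin λ_s = sin 23.44° × sin 226.0° = -0.28615, so δ = -16.627°.
cos H₀ = −tan(+20.1°) tan(-16.627°) = 0.1093, H₀ = 1.4613 rad.
Bracket: H₀ sin φ sin δ + cos φ cos δ sin H₀ = 1.4613×0.34366×-0.28615 + 0.93909×0.95819×0.99401 = -0.143702 + 0.894437 = 0.750735.
Q̄ = (S₀/π) × [bracket] = (1361/π) × 0.750735 = 325.23 W/m².
— Configuration B (φ=-25.1°):
cos H₀ = −tan(-25.1°) tan(-10.300°) = -0.0851, H₀ = 1.6560 rad.
Bracket: H₀ sin φ sin δ + cos φ cos δ sin H₀ = 1.6560×-0.42420×-0.17880 + 0.90557×0.98389×0.99637 = 0.125603 + 0.887747 = 1.013350.
Q̄ = (S₀/π) × [bracket] = (1361/π) × 1.013350 = 439.00 W/m².
Ratio Q̄_A / Q̄_B = 325.23 / 439.00 = 0.7408.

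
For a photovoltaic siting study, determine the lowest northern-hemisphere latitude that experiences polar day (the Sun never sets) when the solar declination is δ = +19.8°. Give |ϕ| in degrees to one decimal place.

|ϕ| = 70.2°

Polar day requires cos h₀ = −tan ϕ tan δ ≤ −1, i.e. tan ϕ tan δ ≥ 1.
The boundary is |tan ϕ| · |tan δ| = 1, so |ϕ| = 90° − |δ| = 90° − 19.8° = 70.2° in the northern hemisphere.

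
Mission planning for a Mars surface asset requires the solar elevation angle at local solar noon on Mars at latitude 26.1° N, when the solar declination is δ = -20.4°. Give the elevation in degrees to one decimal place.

At local noon the hour angle is zero, so the zenith angle equals |φ − δ| = |+26.1° − (-20.400°)| = 46.500°.
Elevation = 90° − 46.500° = 43.5°.

43.5°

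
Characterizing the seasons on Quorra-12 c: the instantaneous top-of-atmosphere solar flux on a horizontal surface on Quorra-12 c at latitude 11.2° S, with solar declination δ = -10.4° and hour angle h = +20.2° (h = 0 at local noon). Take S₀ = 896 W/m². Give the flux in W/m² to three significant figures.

843 W/m²

cos θ_z = sin φ sin δ + cos φ cos δ cos h = 0.035063 + 0.905495 = 0.940558.
Flux = S₀ · cos θ_z = 896 × 0.940558 = 842.7 W/m².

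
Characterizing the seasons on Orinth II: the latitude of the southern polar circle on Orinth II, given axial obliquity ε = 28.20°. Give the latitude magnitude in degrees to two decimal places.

61.80°

The polar circle is the lowest latitude that experiences at least one full rotation of continuous darkness at the northern-summer solstice; it lies at |φ| = 90° − ε = 90° − 28.20° = 61.80°.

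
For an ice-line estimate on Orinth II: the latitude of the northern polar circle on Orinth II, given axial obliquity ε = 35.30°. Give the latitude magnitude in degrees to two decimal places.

The polar circle is the lowest latitude that experiences at least one full rotation of continuous daylight at the northern-summer solstice; it lies at |φ| = 90° − ε = 90° − 35.30° = 54.70°.

54.70°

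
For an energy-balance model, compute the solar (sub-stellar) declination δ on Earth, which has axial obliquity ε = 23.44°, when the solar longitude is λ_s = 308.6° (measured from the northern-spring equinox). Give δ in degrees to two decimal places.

δ = -18.11°

sin δ = sin ε · sin λ_s = sin 23.44° × sin 308.6° = -0.310880.
δ = arcsin(-0.310880) = -18.11°.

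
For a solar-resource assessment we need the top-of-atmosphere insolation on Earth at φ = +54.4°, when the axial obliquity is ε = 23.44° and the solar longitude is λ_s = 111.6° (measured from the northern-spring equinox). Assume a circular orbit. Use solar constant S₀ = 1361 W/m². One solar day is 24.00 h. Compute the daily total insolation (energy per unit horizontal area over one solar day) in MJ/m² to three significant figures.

Solar declination: sin δ = sin ε · sin λ_s = sin 23.44° × sin 111.6° = 0.36985, so δ = +21.707°.
cos H₀ = −tan(+54.4°) tan(+21.707°) = -0.5560, H₀ = 2.1604 rad.
Bracket: H₀ sin φ sin δ + cos φ cos δ sin H₀ = 2.1604×0.81310×0.36985 + 0.58212×0.92909×0.83116 = 0.649686 + 0.449526 = 1.099212.
Q̄ = (S₀/π) × [bracket] = (1361/π) × 1.099212 = 476.20 W/m².
Daily total = Q̄ × 24.00 h × 3600 s/h = 476.20 × 24.00 × 3600 / 10⁶ = 41.14 MJ/m².

41.1 MJ/m²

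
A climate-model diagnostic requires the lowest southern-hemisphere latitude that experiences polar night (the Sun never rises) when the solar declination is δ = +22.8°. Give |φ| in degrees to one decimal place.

Polar night requires cos H₀ = −tan φ tan δ ≥ 1, i.e. tan φ tan δ ≤ −1.
The boundary is |tan φ| · |tan δ| = 1, so |φ| = 90° − |δ| = 90° − 22.8° = 67.2° in the southern hemisphere.

|φ| = 67.2°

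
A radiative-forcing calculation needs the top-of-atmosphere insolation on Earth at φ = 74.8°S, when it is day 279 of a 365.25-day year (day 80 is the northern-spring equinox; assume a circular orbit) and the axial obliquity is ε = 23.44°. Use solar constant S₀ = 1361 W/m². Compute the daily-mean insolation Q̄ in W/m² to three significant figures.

Solar longitude: λ_s = 360° × (279 − 80)/365.25 = 196.140°.
sin δ = sin 23.44° × sin 196.140° = -0.11058, so δ = -6.349°.
cos H₀ = −tan(-74.8°) tan(-6.349°) = -0.4095, H₀ = 1.9927 rad.
Bracket: H₀ sin φ sin δ + cos φ cos δ sin H₀ = 1.9927×-0.96502×-0.11058 + 0.26219×0.99387×0.91231 = 0.212645 + 0.237732 = 0.450377.
Q̄ = (S₀/π) × [bracket] = (1361/π) × 0.450377 = 195.1 W/m².

Q̄ ≈ 195 W/m²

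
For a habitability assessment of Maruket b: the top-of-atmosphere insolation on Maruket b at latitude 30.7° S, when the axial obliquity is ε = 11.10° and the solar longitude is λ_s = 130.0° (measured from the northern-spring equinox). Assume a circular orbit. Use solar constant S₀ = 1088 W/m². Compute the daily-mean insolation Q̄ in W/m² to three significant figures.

Q̄ ≈ 255 W/m²

Solar declination: sin δ = sin ε · sin λ_s = sin 11.10° × sin 130.0° = 0.14748, so δ = +8.481°.
cos H₀ = −tan(-30.7°) tan(+8.481°) = 0.0885, H₀ = 1.4821 rad.
Bracket: H₀ sin φ sin δ + cos φ cos δ sin H₀ = 1.4821×-0.51054×0.14748 + 0.85985×0.98906×0.99607 = -0.111594 + 0.847101 = 0.735507.
Q̄ = (S₀/π) × [bracket] = (1088/π) × 0.735507 = 254.7 W/m².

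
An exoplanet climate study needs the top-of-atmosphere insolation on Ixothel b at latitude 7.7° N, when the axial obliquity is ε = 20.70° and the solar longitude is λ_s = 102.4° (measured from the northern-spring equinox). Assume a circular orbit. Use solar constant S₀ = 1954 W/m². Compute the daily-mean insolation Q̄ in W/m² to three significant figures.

Solar declination: sin δ = sin ε · sin λ_s = sin 20.70° × sin 102.4° = 0.34523, so δ = +20.196°.
cos H₀ = −tan(+7.7°) tan(+20.196°) = -0.0497, H₀ = 1.6206 rad.
Bracket: H₀ sin φ sin δ + cos φ cos δ sin H₀ = 1.6206×0.13399×0.34523 + 0.99098×0.93852×0.99876 = 0.074965 + 0.928901 = 1.003866.
Q̄ = (S₀/π) × [bracket] = (1954/π) × 1.003866 = 624.4 W/m².

Q̄ ≈ 624 W/m²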